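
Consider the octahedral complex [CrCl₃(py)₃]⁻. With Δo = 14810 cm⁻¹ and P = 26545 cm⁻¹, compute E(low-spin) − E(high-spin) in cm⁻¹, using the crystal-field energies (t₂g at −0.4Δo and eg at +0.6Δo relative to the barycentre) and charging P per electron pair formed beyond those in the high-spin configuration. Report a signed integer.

Ligand charges: 3×(-1) from Cl⁻ and 3×(+0) from py sum to -3; with overall charge -1, Cr is +2.
Group 6 minus oxidation state +2 gives a d⁴ configuration for Cr²⁺.
In the high-spin limit (t₂g³ eg¹) the orbital term is -0.6Δo = -8886 cm⁻¹, with no excess pairing.
For low-spin the configuration is t₂g⁴ eg⁰: orbital energy -1.6 × 14810 = -23696 cm⁻¹, and 1 additional pair relative to high-spin adds 26545 cm⁻¹, giving 2849 cm⁻¹.
E(LS) − E(HS) = 2849 − (-8886) = 11735 cm⁻¹.

11735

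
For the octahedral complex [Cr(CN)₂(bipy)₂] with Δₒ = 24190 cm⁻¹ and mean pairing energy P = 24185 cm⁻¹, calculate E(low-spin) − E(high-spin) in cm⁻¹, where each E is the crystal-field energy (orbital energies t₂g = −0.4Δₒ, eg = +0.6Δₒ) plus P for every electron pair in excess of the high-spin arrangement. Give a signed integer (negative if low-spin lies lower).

-5

Ligand charges: 2×(-1) from CN⁻ and 2×(+0) from bipy sum to -2; with overall charge +0, Cr is +2.
Cr sits in group 6; removing 2 electrons leaves Cr²⁺ with 6 − 2 = 4 d electrons.
High-spin d⁴ fills as t₂g³ eg¹ with CFSE 3(−0.4) + 1(+0.6) = -0.6Δₒ = -14514 cm⁻¹.
Low-spin t₂g⁴ eg⁰ gives -1.6Δₒ = -38704 cm⁻¹, but forming 1 extra pair costs 1P = 24185 cm⁻¹, so E(LS) = -38704 + 24185 = -14519 cm⁻¹.
E(LS) − E(HS) = -14519 − (-14514) = -5 cm⁻¹.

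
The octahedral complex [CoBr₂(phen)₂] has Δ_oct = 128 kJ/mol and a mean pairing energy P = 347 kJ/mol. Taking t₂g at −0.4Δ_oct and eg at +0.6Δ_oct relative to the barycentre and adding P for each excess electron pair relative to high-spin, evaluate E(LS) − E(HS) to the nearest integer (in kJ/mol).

219

Ligand charges: 2×(-1) from Br⁻ and 2×(+0) from phen sum to -2; with overall charge +0, Co is +2.
Co is in group 9, so Co²⁺ is d⁷ (9 − 2 = 7).
High-spin: t₂g⁵ eg², CFSE = -0.8Δ_oct = -102 kJ/mol.
Low-spin: t₂g⁶ eg¹, orbital CFSE = -1.8Δ_oct = -230 kJ/mol; plus 1 excess pair × P = +347 kJ/mol; total 117 kJ/mol.
E(LS) − E(HS) = 117 − (-102) = 219 kJ/mol.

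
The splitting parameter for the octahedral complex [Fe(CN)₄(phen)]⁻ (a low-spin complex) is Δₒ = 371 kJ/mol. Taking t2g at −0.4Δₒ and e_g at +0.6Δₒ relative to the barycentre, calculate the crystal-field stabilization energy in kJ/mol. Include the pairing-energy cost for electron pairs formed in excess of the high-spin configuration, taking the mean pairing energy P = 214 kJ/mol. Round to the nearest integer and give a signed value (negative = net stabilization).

-314

Ligand charges: 4×(-1) from CN⁻ and 1×(+0) from phen sum to -4; with overall charge -1, Fe is +3.
Fe is in group 8, so Fe³⁺ is d⁵ (8 − 3 = 5).
Electron filling gives t2g^5 e_g^0.
CFSE(orbital) = 5×(-0.4Δₒ) + 0×(0.6Δₒ) = -2.0Δₒ; with Δₒ = 371 kJ/mol that is -742 kJ/mol.
Pairing penalty: 2 pairs vs 0 in the high-spin reference → 2 extra × P = 428 kJ/mol.
Overall CFSE = -742 + 428 = -314 kJ/mol.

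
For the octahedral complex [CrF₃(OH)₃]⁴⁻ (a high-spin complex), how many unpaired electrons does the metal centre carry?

Ligand charges: 3×(-1) from F⁻ and 3×(-1) from OH⁻ sum to -6; with overall charge -4, Cr is +2.
Group 6 minus oxidation state +2 gives a d⁴ configuration for Cr²⁺.
Configuration: t₂g³ eg¹, giving 4 unpaired electrons.

4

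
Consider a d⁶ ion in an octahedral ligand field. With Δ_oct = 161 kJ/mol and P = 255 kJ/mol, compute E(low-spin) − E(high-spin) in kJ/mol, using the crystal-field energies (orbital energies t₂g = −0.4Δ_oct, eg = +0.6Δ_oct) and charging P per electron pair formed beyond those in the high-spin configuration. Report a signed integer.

In the high-spin limit (t₂g⁴ eg²) the orbital term is -0.4Δ_oct = -64 kJ/mol, with no excess pairing.
Low-spin: t₂g⁶ eg⁰, orbital CFSE = -2.4Δ_oct = -386 kJ/mol; plus 2 excess pairs × P = +510 kJ/mol; total 124 kJ/mol.
E(LS) − E(HS) = 124 − (-64) = 188 kJ/mol.

188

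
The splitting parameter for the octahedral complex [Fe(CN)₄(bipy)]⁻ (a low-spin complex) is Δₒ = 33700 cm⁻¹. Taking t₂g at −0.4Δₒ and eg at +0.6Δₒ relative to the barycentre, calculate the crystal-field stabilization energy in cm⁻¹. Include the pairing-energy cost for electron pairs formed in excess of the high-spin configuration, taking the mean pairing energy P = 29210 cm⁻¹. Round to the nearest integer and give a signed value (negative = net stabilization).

-8980

Ligand charges: 4×(-1) from CN⁻ and 1×(+0) from bipy sum to -4; with overall charge -1, Fe is +3.
Group 8 minus oxidation state +3 gives a d⁵ configuration for Fe³⁺.
The d⁵ electrons fill as t₂g⁵ eg⁰.
Orbital CFSE = 5(-0.4) + 0(0.6) = -2.0Δₒ = -2.0 × 33700 = -67400 cm⁻¹.
Pairing penalty: 2 pairs vs 0 in the high-spin reference → 2 extra × P = 58420 cm⁻¹.
Overall CFSE = -67400 + 58420 = -8980 cm⁻¹.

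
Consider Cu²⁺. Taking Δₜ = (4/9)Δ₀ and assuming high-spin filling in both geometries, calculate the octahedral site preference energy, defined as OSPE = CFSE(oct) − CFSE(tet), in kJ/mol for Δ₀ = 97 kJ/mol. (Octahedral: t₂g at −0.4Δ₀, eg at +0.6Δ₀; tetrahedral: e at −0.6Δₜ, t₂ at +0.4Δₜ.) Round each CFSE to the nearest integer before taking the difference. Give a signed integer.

-41

Cu²⁺: group 11, so d-count = 11 − 2 = 9.
In an octahedral site d⁹ (HS) is t₂g⁶ eg³, giving CFSE(oct) = -0.6Δ₀ = -58 kJ/mol.
In a tetrahedral site the filling is e⁴ t₂⁵: CFSE(tet) = -0.4Δₜ = -0.4 × (4/9)(97) = -17 kJ/mol.
Subtracting, OSPE = -58 − (-17) = -41 kJ/mol.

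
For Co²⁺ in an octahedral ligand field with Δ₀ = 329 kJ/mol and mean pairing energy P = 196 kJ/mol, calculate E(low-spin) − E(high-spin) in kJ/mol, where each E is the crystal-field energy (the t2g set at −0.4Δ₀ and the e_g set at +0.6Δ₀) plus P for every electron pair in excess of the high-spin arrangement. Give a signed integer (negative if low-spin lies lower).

Co²⁺: group 9, so d-count = 9 − 2 = 7.
High-spin: t2g^5 e_g^2, CFSE = -0.8Δ₀ = -263 kJ/mol.
Low-spin: t2g^6 e_g^1, orbital CFSE = -1.8Δ₀ = -592 kJ/mol; plus 1 excess pair × P = +196 kJ/mol; total -396 kJ/mol.
The difference is -396 − (-263) = -133 kJ/mol, so low-spin lies lower.

-133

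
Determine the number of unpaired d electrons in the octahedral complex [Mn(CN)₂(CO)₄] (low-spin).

1

Ligand charges: 2×(-1) from CN⁻ and 4×(+0) from CO sum to -2; with overall charge +0, Mn is +2.
Mn is in group 7, so Mn²⁺ is d⁵ (7 − 2 = 5).
Configuration: t2g^5 e_g^0, giving 1 unpaired electron.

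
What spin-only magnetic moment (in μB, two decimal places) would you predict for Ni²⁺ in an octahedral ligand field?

Ni sits in group 10; removing 2 electrons leaves Ni²⁺ with 10 − 2 = 8 d electrons.
For octahedral d⁸ the high- and low-spin configurations coincide.
Configuration: t₂g⁶ eg² → 2 unpaired electrons.
μ(spin-only) = √[2(2+2)] = √8 ≈ 2.83 μB.

2.83 μB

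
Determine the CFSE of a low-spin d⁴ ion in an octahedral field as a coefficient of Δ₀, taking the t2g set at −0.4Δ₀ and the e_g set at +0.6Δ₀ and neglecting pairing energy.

Configuration: t2g^4 e_g^0.
CFSE = 4(-0.4Δ₀) + 0(0.6Δ₀) = -1.6Δ₀ + 0.0Δ₀ = -1.6Δ₀.

-1.6 Δ₀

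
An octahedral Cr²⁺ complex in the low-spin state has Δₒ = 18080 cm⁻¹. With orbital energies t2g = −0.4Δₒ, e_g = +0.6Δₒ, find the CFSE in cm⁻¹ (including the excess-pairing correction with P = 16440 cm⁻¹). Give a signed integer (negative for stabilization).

-12488

Cr sits in group 6; removing 2 electrons leaves Cr²⁺ with 6 − 2 = 4 d electrons.
Electron filling gives t2g^4 e_g^0.
CFSE(orbital) = 4×(-0.4Δₒ) + 0×(0.6Δₒ) = -1.6Δₒ; with Δₒ = 18080 cm⁻¹ that is -28928 cm⁻¹.
Pairing penalty: 1 pair vs 0 in the high-spin reference → 1 extra × P = 16440 cm⁻¹.
Combining: -28928 + 16440 = -12488 cm⁻¹.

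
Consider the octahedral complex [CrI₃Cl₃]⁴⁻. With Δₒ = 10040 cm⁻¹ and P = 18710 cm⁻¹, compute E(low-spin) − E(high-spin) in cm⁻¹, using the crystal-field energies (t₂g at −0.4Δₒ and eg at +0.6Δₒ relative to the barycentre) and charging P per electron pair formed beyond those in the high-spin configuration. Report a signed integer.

8670

Ligand charges: 3×(-1) from I⁻ and 3×(-1) from Cl⁻ sum to -6; with overall charge -4, Cr is +2.
Cr²⁺: group 6, so d-count = 6 − 2 = 4.
High-spin d⁴ fills as t₂g³ eg¹ with CFSE 3(−0.4) + 1(+0.6) = -0.6Δₒ = -6024 cm⁻¹.
For low-spin the configuration is t₂g⁴ eg⁰: orbital energy -1.6 × 10040 = -16064 cm⁻¹, and 1 additional pair relative to high-spin adds 18710 cm⁻¹, giving 2646 cm⁻¹.
Thus E(LS) − E(HS) = 8670 cm⁻¹.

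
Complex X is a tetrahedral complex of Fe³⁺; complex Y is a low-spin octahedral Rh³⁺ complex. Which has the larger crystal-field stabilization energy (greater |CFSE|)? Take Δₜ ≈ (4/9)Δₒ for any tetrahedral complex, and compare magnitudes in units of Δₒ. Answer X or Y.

Y

X: Group 8 minus oxidation state +3 gives a d⁵ configuration for Fe³⁺; With tetrahedral geometry the complex is necessarily high-spin; e^2 t2^3, CFSE = 0.0Δₜ ≈ 0.00Δₒ.
Y: Rh³⁺: group 9, so d-count = 9 − 3 = 6; t₂g⁶ eg⁰, CFSE = -2.4Δₒ.
So Y has the larger |CFSE|.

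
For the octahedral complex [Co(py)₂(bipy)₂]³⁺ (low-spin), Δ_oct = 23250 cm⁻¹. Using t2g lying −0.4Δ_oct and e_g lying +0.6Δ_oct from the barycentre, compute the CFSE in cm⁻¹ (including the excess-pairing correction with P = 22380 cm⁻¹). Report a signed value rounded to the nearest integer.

-11040

Ligand charges: 2×(+0) from py and 2×(+0) from bipy sum to +0; with overall charge +3, Co is +3.
Group 9 minus oxidation state +3 gives a d⁶ configuration for Co³⁺.
The d⁶ electrons fill as t2g^6 e_g^0.
CFSE(orbital) = 6×(-0.4Δ_oct) + 0×(0.6Δ_oct) = -2.4Δ_oct; with Δ_oct = 23250 cm⁻¹ that is -55800 cm⁻¹.
High-spin d⁶ would be t2g^4 e_g^2 with 1 pair; low-spin has 3, so 2 excess pairs cost +2P = +44760 cm⁻¹.
Net CFSE = -55800 + 44760 = -11040 cm⁻¹.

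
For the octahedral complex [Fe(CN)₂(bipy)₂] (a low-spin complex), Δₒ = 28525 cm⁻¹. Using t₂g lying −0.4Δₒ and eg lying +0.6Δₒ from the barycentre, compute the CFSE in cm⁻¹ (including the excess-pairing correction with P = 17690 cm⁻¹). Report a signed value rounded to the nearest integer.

Ligand charges: 2×(-1) from CN⁻ and 2×(+0) from bipy sum to -2; with overall charge +0, Fe is +2.
Fe is in group 8, so Fe²⁺ is d⁶ (8 − 2 = 6).
Configuration: t₂g⁶ eg⁰.
The orbital stabilization is -2.4Δₒ = -2.4 × 28525 = -68460 cm⁻¹.
High-spin d⁶ would be t₂g⁴ eg² with 1 pair; low-spin has 3, so 2 excess pairs cost +2P = +35380 cm⁻¹.
Net CFSE = -68460 + 35380 = -33080 cm⁻¹.

-33080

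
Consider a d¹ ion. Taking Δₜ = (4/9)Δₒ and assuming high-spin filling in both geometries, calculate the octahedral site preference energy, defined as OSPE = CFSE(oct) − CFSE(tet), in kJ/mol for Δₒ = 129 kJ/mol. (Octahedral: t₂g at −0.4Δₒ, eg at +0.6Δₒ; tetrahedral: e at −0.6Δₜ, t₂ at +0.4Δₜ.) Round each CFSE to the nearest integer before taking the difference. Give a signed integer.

Octahedral (high-spin): t2g^1 e_g^0, CFSE = 1(−0.4) + 0(+0.6) = -0.4Δₒ = -0.4 × 129 = -52 kJ/mol.
Tetrahedral e^1 t2^0 gives -0.6Δₜ = -0.6 × (4/9) × 129 = -34 kJ/mol.
OSPE = CFSE(oct) − CFSE(tet) = -52 − (-34) = -18 kJ/mol.

-18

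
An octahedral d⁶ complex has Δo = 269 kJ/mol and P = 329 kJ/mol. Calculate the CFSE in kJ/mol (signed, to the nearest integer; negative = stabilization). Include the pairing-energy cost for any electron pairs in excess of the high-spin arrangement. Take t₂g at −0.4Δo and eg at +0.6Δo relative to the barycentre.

-108

Since Δo = 269 kJ/mol < P = 329 kJ/mol, the complex adopts the high-spin configuration.
Filling d⁶ accordingly: t₂g⁴ eg².
Orbital CFSE = -0.4Δo = -0.4 × 269 = -108 kJ/mol.
High-spin has no excess pairs, so no pairing correction applies.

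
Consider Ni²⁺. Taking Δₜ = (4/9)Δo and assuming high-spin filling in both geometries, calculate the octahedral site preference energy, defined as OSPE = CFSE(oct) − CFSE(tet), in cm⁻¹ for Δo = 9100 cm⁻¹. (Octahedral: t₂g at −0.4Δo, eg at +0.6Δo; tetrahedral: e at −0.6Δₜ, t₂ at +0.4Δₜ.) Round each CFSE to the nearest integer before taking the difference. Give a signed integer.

-7684

Group 10 minus oxidation state +2 gives a d⁸ configuration for Ni²⁺.
Octahedral (high-spin): t₂g⁶ eg², CFSE = 6(−0.4) + 2(+0.6) = -1.2Δo = -1.2 × 9100 = -10920 cm⁻¹.
Tetrahedral e⁴ t₂⁴ gives -0.8Δₜ = -0.8 × (4/9) × 9100 = -3236 cm⁻¹.
OSPE = CFSE(oct) − CFSE(tet) = -10920 − (-3236) = -7684 cm⁻¹.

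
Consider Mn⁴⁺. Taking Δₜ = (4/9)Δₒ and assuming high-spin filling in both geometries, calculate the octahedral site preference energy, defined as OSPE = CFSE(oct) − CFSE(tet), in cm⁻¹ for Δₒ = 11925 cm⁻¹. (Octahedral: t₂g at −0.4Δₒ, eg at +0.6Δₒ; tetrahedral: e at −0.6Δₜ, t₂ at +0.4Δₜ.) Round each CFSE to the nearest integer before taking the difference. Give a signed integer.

Mn is in group 7, so Mn⁴⁺ is d³ (7 − 4 = 3).
Octahedral (high-spin): t2g^3 e_g^0, CFSE = 3(−0.4) + 0(+0.6) = -1.2Δₒ = -1.2 × 11925 = -14310 cm⁻¹.
Tetrahedral e^2 t2^1 gives -0.8Δₜ = -0.8 × (4/9) × 11925 = -4240 cm⁻¹.
OSPE = CFSE(oct) − CFSE(tet) = -14310 − (-4240) = -10070 cm⁻¹.

-10070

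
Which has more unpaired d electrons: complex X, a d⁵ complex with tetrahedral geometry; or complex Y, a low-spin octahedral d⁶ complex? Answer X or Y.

X

X: Tetrahedral splitting is small, so the complex is high-spin; e^2 t2^3 → 5 unpaired.
Y: t₂g⁶ eg⁰ → 0 unpaired.
So X has more unpaired electrons.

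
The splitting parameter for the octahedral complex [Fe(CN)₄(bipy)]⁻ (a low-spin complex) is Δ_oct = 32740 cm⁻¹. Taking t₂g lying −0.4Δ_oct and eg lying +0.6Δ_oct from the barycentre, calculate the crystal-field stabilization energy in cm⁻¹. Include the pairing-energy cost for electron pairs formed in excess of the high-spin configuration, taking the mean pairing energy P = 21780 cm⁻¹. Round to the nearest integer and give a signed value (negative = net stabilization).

-21920

Ligand charges: 4×(-1) from CN⁻ and 1×(+0) from bipy sum to -4; with overall charge -1, Fe is +3.
Fe is in group 8, so Fe³⁺ is d⁵ (8 − 3 = 5).
The d⁵ electrons fill as t₂g⁵ eg⁰.
The orbital stabilization is -2.0Δ_oct = -2.0 × 32740 = -65480 cm⁻¹.
High-spin d⁵ would be t₂g³ eg² with 0 pairs; low-spin has 2, so 2 excess pairs cost +2P = +43560 cm⁻¹.
Overall CFSE = -65480 + 43560 = -21920 cm⁻¹.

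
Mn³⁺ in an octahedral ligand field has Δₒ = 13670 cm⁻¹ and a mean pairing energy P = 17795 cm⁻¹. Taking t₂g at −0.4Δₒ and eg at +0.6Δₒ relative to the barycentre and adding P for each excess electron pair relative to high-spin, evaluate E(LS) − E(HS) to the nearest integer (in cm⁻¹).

Group 7 minus oxidation state +3 gives a d⁴ configuration for Mn³⁺.
High-spin d⁴ fills as t₂g³ eg¹ with CFSE 3(−0.4) + 1(+0.6) = -0.6Δₒ = -8202 cm⁻¹.
Low-spin t₂g⁴ eg⁰ gives -1.6Δₒ = -21872 cm⁻¹, but forming 1 extra pair costs 1P = 17795 cm⁻¹, so E(LS) = -21872 + 17795 = -4077 cm⁻¹.
The difference is -4077 − (-8202) = 4125 cm⁻¹, so high-spin lies lower.

4125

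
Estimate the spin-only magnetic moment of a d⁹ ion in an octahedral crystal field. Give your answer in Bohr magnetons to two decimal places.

Configuration: t₂g⁶ eg³ → 1 unpaired electron.
μ(spin-only) = √[1(1+2)] = √3 ≈ 1.73 Bohr magnetons.

1.73 Bohr magnetons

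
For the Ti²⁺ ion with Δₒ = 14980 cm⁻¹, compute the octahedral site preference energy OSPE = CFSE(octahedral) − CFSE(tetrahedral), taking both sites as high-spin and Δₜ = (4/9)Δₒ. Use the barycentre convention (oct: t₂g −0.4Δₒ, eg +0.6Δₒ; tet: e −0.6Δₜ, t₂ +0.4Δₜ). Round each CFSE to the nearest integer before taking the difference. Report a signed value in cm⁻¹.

Ti²⁺: group 4, so d-count = 4 − 2 = 2.
Octahedral high-spin t₂g² eg⁰: CFSE = -0.8 × 14980 = -11984 cm⁻¹.
In a tetrahedral site the filling is e² t₂⁰: CFSE(tet) = -1.2Δₜ = -1.2 × (4/9)(14980) = -7989 cm⁻¹.
OSPE = CFSE(oct) − CFSE(tet) = -11984 − (-7989) = -3995 cm⁻¹.

-3995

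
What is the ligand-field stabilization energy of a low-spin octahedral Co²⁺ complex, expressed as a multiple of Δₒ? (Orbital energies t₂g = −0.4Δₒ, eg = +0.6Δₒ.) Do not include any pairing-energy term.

-1.8 Δₒ

Group 9 minus oxidation state +2 gives a d⁷ configuration for Co²⁺.
Configuration: t₂g⁶ eg¹.
CFSE = 6(-0.4Δₒ) + 1(0.6Δₒ) = -2.4Δₒ + 0.6Δₒ = -1.8Δₒ.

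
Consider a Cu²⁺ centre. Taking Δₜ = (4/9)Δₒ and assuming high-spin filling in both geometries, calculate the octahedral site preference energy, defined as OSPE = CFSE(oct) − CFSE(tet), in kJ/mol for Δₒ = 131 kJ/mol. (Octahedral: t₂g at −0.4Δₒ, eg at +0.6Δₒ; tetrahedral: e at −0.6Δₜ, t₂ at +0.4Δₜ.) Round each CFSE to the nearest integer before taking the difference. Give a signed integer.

-56

Cu²⁺: group 11, so d-count = 11 − 2 = 9.
In an octahedral site d⁹ (HS) is t₂g⁶ eg³, giving CFSE(oct) = -0.6Δₒ = -79 kJ/mol.
Tetrahedral: e⁴ t₂⁵, CFSE = 4(−0.6) + 5(+0.4) = -0.4Δₜ = -0.4 × (4/9) × 131 = -23 kJ/mol.
OSPE = CFSE(oct) − CFSE(tet) = -79 − (-23) = -56 kJ/mol.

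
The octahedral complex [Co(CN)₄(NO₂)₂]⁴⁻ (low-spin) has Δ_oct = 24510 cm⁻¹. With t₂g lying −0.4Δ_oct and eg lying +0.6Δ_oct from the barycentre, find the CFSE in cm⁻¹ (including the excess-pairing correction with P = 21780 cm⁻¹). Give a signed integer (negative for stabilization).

Ligand charges: 4×(-1) from CN⁻ and 2×(-1) from NO₂⁻ sum to -6; with overall charge -4, Co is +2.
Co is in group 9, so Co²⁺ is d⁷ (9 − 2 = 7).
Electron filling gives t₂g⁶ eg¹.
CFSE(orbital) = 6×(-0.4Δ_oct) + 1×(0.6Δ_oct) = -1.8Δ_oct; with Δ_oct = 24510 cm⁻¹ that is -44118 cm⁻¹.
Relative to high-spin t₂g⁵ eg² (2 paired), the low-spin configuration has 1 additional pair, contributing +1 × 21780 = +21780 cm⁻¹.
Net CFSE = -44118 + 21780 = -22338 cm⁻¹.

-22338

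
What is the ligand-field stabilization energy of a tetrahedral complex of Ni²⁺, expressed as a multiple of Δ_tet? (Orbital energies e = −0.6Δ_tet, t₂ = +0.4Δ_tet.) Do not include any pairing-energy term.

-0.8 Δ_tet

Ni is in group 10, so Ni²⁺ is d⁸ (10 − 2 = 8).
Tetrahedral fields are weak (Δₜ ≈ 4/9 Δₒ), so electrons fill high-spin.
Configuration: e⁴ t₂⁴.
CFSE = 4(-0.6Δ_tet) + 4(0.4Δ_tet) = -2.4Δ_tet + 1.6Δ_tet = -0.8Δ_tet.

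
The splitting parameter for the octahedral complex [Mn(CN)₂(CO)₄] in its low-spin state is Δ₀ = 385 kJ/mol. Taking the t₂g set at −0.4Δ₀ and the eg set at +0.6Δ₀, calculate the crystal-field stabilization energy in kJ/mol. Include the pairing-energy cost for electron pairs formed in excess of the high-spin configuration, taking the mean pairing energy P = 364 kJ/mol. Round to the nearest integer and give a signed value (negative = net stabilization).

-42

Ligand charges: 2×(-1) from CN⁻ and 4×(+0) from CO sum to -2; with overall charge +0, Mn is +2.
Mn²⁺: group 7, so d-count = 7 − 2 = 5.
The d⁵ electrons fill as t₂g⁵ eg⁰.
CFSE(orbital) = 5×(-0.4Δ₀) + 0×(0.6Δ₀) = -2.0Δ₀; with Δ₀ = 385 kJ/mol that is -770 kJ/mol.
Relative to high-spin t₂g³ eg² (0 paired), the low-spin configuration has 2 additional pairs, contributing +2 × 364 = +728 kJ/mol.
Combining: -770 + 728 = -42 kJ/mol.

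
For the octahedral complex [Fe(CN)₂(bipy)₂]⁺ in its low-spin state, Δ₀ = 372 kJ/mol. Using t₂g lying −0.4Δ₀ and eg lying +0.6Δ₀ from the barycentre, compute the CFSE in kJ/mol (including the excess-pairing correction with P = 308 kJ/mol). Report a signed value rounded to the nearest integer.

Ligand charges: 2×(-1) from CN⁻ and 2×(+0) from bipy sum to -2; with overall charge +1, Fe is +3.
Group 8 minus oxidation state +3 gives a d⁵ configuration for Fe³⁺.
The d⁵ electrons fill as t₂g⁵ eg⁰.
CFSE(orbital) = 5×(-0.4Δ₀) + 0×(0.6Δ₀) = -2.0Δ₀; with Δ₀ = 372 kJ/mol that is -744 kJ/mol.
High-spin d⁵ would be t₂g³ eg² with 0 pairs; low-spin has 2, so 2 excess pairs cost +2P = +616 kJ/mol.
Overall CFSE = -744 + 616 = -128 kJ/mol.

-128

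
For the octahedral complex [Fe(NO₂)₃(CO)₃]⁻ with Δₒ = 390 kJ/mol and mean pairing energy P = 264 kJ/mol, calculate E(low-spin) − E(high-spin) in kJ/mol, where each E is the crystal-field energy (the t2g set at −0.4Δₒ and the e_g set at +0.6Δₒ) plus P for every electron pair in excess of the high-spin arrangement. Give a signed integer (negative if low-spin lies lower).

Ligand charges: 3×(-1) from NO₂⁻ and 3×(+0) from CO sum to -3; with overall charge -1, Fe is +2.
Fe sits in group 8; removing 2 electrons leaves Fe²⁺ with 8 − 2 = 6 d electrons.
In the high-spin limit (t2g^4 e_g^2) the orbital term is -0.4Δₒ = -156 kJ/mol, with no excess pairing.
Low-spin t2g^6 e_g^0 gives -2.4Δₒ = -936 kJ/mol, but forming 2 extra pairs costs 2P = 528 kJ/mol, so E(LS) = -936 + 528 = -408 kJ/mol.
Thus E(LS) − E(HS) = -252 kJ/mol.

-252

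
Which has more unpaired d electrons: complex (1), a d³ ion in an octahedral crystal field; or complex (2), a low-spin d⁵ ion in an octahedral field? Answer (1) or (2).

(1)

(1): For octahedral d³ the high- and low-spin configurations coincide; t2g^3 e_g^0 → 3 unpaired.
(2): t2g^5 e_g^0 → 1 unpaired.
So (1) has more unpaired electrons.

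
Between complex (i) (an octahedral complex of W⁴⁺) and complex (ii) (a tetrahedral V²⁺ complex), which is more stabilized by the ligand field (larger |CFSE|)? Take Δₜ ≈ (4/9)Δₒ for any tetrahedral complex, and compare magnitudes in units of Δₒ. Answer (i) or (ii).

(i): W is in group 6, so W⁴⁺ is d² (6 − 4 = 2); t2g^2 e_g^0, CFSE = -0.8Δₒ.
(ii): V²⁺: group 5, so d-count = 5 − 2 = 3; Tetrahedral splitting is small, so the complex is high-spin; e² t₂¹, CFSE = -0.8Δₜ ≈ -0.36Δₒ.
So (i) has the larger |CFSE|.

(i)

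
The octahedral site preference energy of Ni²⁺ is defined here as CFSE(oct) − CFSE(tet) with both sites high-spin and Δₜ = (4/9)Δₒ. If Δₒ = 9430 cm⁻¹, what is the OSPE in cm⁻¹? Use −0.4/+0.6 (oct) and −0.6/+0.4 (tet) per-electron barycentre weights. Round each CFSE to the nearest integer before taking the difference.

-7963

Ni sits in group 10; removing 2 electrons leaves Ni²⁺ with 10 − 2 = 8 d electrons.
In an octahedral site d⁸ (HS) is t₂g⁶ eg², giving CFSE(oct) = -1.2Δₒ = -11316 cm⁻¹.
Tetrahedral e⁴ t₂⁴ gives -0.8Δₜ = -0.8 × (4/9) × 9430 = -3353 cm⁻¹.
OSPE = -11316 − (-3353) = -7963 cm⁻¹.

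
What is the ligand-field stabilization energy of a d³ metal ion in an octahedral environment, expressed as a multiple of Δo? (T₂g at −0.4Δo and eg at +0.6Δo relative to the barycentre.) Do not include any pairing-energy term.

Configuration: t₂g³ eg⁰.
CFSE = 3(-0.4Δo) + 0(0.6Δo) = -1.2Δo + 0.0Δo = -1.2Δo.

-1.2 Δo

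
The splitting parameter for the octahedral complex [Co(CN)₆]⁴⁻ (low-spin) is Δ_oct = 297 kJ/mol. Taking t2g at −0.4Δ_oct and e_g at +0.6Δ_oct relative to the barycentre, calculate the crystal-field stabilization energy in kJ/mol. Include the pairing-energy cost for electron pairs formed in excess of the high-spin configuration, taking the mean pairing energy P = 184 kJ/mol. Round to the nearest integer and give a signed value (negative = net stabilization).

-351

Each CN⁻ contributes -1; 6 × (-1) = -6. With overall charge -4, Co is in the +2 oxidation state.
Co²⁺: group 9, so d-count = 9 − 2 = 7.
Configuration: t2g^6 e_g^1.
CFSE(orbital) = 6×(-0.4Δ_oct) + 1×(0.6Δ_oct) = -1.8Δ_oct; with Δ_oct = 297 kJ/mol that is -535 kJ/mol.
Pairing penalty: 3 pairs vs 2 in the high-spin reference → 1 extra × P = 184 kJ/mol.
Combining: -535 + 184 = -351 kJ/mol.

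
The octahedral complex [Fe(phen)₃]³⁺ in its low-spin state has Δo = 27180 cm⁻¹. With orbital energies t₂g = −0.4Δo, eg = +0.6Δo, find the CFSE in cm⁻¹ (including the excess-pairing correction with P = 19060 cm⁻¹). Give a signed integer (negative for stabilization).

phen is neutral, so the +3 overall charge sits on Fe: oxidation state +3.
Group 8 minus oxidation state +3 gives a d⁵ configuration for Fe³⁺.
Electron filling gives t₂g⁵ eg⁰.
The orbital stabilization is -2.0Δo = -2.0 × 27180 = -54360 cm⁻¹.
Pairing penalty: 2 pairs vs 0 in the high-spin reference → 2 extra × P = 38120 cm⁻¹.
Combining: -54360 + 38120 = -16240 cm⁻¹.

-16240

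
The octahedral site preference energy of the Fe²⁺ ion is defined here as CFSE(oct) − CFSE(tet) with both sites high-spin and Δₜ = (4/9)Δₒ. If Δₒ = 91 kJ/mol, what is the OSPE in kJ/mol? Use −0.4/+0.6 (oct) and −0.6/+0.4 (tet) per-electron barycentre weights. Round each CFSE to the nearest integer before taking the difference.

Fe sits in group 8; removing 2 electrons leaves Fe²⁺ with 8 − 2 = 6 d electrons.
Octahedral (high-spin): t₂g⁴ eg², CFSE = 4(−0.4) + 2(+0.6) = -0.4Δₒ = -0.4 × 91 = -36 kJ/mol.
Tetrahedral: e³ t₂³, CFSE = 3(−0.6) + 3(+0.4) = -0.6Δₜ = -0.6 × (4/9) × 91 = -24 kJ/mol.
OSPE = CFSE(oct) − CFSE(tet) = -36 − (-24) = -12 kJ/mol.

-12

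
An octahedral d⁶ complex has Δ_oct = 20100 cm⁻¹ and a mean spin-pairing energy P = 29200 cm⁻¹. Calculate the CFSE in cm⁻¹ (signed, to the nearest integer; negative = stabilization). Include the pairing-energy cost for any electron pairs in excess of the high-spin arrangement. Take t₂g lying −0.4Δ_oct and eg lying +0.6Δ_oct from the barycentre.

Since Δ_oct = 20100 cm⁻¹ < P = 29200 cm⁻¹, the complex adopts the high-spin configuration.
Configuration: t₂g⁴ eg².
Orbital CFSE = -0.4Δ_oct = -0.4 × 20100 = -8040 cm⁻¹.
High-spin has no excess pairs, so no pairing correction applies.

-8040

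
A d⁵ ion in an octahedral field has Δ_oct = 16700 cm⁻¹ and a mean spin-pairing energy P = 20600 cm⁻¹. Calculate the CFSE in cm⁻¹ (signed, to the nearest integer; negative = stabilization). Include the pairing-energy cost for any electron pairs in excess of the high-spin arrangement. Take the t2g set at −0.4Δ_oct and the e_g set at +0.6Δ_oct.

Since Δ_oct = 16700 cm⁻¹ < P = 20600 cm⁻¹, the complex adopts the high-spin configuration.
Filling d⁵ accordingly: t2g^3 e_g^2.
Orbital CFSE = 0.0Δ_oct = 0.0 × 16700 = 0 cm⁻¹.
High-spin has no excess pairs, so no pairing correction applies.

0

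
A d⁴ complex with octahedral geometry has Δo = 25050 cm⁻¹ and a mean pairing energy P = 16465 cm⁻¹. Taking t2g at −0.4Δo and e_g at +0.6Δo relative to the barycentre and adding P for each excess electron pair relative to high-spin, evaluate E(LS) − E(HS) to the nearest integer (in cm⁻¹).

High-spin d⁴ fills as t2g^3 e_g^1 with CFSE 3(−0.4) + 1(+0.6) = -0.6Δo = -15030 cm⁻¹.
Low-spin t2g^4 e_g^0 gives -1.6Δo = -40080 cm⁻¹, but forming 1 extra pair costs 1P = 16465 cm⁻¹, so E(LS) = -40080 + 16465 = -23615 cm⁻¹.
E(LS) − E(HS) = -23615 − (-15030) = -8585 cm⁻¹.

-8585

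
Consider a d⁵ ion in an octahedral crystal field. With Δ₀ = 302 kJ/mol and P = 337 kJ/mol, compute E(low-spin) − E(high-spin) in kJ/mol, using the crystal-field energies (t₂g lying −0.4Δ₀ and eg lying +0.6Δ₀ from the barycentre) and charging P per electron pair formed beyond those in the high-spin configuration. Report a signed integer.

High-spin: t₂g³ eg², CFSE = 0.0Δ₀ = 0 kJ/mol.
Low-spin: t₂g⁵ eg⁰, orbital CFSE = -2.0Δ₀ = -604 kJ/mol; plus 2 excess pairs × P = +674 kJ/mol; total 70 kJ/mol.
Thus E(LS) − E(HS) = 70 kJ/mol.

70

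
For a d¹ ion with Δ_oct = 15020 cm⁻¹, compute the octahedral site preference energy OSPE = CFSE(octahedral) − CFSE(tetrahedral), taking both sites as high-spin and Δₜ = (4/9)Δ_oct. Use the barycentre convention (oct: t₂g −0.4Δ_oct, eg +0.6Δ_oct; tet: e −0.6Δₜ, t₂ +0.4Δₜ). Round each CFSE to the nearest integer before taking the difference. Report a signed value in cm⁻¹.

Octahedral (high-spin): t2g^1 e_g^0, CFSE = 1(−0.4) + 0(+0.6) = -0.4Δ_oct = -0.4 × 15020 = -6008 cm⁻¹.
In a tetrahedral site the filling is e^1 t2^0: CFSE(tet) = -0.6Δₜ = -0.6 × (4/9)(15020) = -4005 cm⁻¹.
OSPE = -6008 − (-4005) = -2003 cm⁻¹.

-2003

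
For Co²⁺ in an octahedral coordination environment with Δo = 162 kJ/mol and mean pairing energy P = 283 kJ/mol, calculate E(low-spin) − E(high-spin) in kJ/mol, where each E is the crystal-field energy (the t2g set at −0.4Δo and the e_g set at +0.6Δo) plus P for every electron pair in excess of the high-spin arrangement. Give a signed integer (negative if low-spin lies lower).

121

Co sits in group 9; removing 2 electrons leaves Co²⁺ with 9 − 2 = 7 d electrons.
High-spin: t2g^5 e_g^2, CFSE = -0.8Δo = -130 kJ/mol.
For low-spin the configuration is t2g^6 e_g^1: orbital energy -1.8 × 162 = -292 kJ/mol, and 1 additional pair relative to high-spin adds 283 kJ/mol, giving -9 kJ/mol.
The difference is -9 − (-130) = 121 kJ/mol, so high-spin lies lower.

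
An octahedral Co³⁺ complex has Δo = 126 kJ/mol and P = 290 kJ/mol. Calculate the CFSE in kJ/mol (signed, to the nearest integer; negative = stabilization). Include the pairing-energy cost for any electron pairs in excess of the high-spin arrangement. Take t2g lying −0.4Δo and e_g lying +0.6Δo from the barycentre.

Group 9 minus oxidation state +3 gives a d⁶ configuration for Co³⁺.
With Δo < P the complex is high-spin.
That gives t2g^4 e_g^2.
Orbital CFSE = -0.4Δo = -0.4 × 126 = -50 kJ/mol.
High-spin has no excess pairs, so no pairing correction applies.

-50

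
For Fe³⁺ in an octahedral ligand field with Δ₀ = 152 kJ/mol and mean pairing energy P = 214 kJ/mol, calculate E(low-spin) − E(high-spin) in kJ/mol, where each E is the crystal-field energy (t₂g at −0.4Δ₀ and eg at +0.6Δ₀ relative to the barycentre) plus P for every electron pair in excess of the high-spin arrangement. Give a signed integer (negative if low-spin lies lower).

Fe is in group 8, so Fe³⁺ is d⁵ (8 − 3 = 5).
In the high-spin limit (t₂g³ eg²) the orbital term is 0.0Δ₀ = 0 kJ/mol, with no excess pairing.
Low-spin: t₂g⁵ eg⁰, orbital CFSE = -2.0Δ₀ = -304 kJ/mol; plus 2 excess pairs × P = +428 kJ/mol; total 124 kJ/mol.
E(LS) − E(HS) = 124 − (0) = 124 kJ/mol.

124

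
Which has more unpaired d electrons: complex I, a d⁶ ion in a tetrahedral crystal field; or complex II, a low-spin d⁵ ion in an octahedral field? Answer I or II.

I: Tetrahedral splitting is small, so the complex is high-spin; e³ t₂³ → 4 unpaired.
II: t2g^5 e_g^0 → 1 unpaired.
So I has more unpaired electrons.

I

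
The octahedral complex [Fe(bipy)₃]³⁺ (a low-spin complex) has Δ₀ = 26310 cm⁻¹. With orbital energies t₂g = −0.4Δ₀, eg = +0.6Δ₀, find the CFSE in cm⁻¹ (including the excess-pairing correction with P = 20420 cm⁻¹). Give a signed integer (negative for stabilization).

-11780

bipy is neutral, so the +3 overall charge sits on Fe: oxidation state +3.
Fe³⁺: group 8, so d-count = 8 − 3 = 5.
Configuration: t₂g⁵ eg⁰.
Orbital CFSE = 5(-0.4) + 0(0.6) = -2.0Δ₀ = -2.0 × 26310 = -52620 cm⁻¹.
Pairing penalty: 2 pairs vs 0 in the high-spin reference → 2 extra × P = 40840 cm⁻¹.
Overall CFSE = -52620 + 40840 = -11780 cm⁻¹.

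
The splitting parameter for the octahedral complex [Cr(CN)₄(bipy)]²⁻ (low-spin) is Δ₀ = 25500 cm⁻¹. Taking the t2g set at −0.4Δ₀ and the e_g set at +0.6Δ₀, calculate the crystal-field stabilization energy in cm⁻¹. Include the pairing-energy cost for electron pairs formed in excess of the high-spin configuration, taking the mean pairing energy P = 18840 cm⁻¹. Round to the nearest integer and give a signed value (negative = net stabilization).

-21960

Ligand charges: 4×(-1) from CN⁻ and 1×(+0) from bipy sum to -4; with overall charge -2, Cr is +2.
Cr²⁺: group 6, so d-count = 6 − 2 = 4.
The d⁴ electrons fill as t2g^4 e_g^0.
CFSE(orbital) = 4×(-0.4Δ₀) + 0×(0.6Δ₀) = -1.6Δ₀; with Δ₀ = 25500 cm⁻¹ that is -40800 cm⁻¹.
High-spin d⁴ would be t2g^3 e_g^1 with 0 pairs; low-spin has 1, so 1 excess pair costs +1P = +18840 cm⁻¹.
Net CFSE = -40800 + 18840 = -21960 cm⁻¹.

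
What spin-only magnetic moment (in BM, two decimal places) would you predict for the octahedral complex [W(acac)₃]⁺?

Each acac⁻ contributes -1; 3 × (-1) = -3. With overall charge +1, W is in the +4 oxidation state.
W sits in group 6; removing 4 electrons leaves W⁴⁺ with 6 − 4 = 2 d electrons.
Configuration: t₂g² eg⁰ → 2 unpaired electrons.
μ(spin-only) = √[2(2+2)] = √8 ≈ 2.83 BM.

2.83 BM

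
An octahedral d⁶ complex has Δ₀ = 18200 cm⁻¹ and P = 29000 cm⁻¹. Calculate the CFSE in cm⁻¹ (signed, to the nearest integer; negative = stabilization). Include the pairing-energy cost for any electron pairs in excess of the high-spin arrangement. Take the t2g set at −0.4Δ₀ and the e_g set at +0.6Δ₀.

Here Δ₀ < P (18200 < 29000), so the high-spin state is favoured.
Configuration: t2g^4 e_g^2.
Orbital CFSE = -0.4Δ₀ = -0.4 × 18200 = -7280 cm⁻¹.
High-spin has no excess pairs, so no pairing correction applies.

-7280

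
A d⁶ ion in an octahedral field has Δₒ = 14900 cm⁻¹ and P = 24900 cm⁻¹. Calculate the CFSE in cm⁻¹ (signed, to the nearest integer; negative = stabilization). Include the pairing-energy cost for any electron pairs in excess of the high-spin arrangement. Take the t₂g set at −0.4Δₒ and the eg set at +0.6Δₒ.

Δₒ < P, so pairing is avoided: the ground state is high-spin.
Filling d⁶ accordingly: t₂g⁴ eg².
Orbital CFSE = -0.4Δₒ = -0.4 × 14900 = -5960 cm⁻¹.
High-spin has no excess pairs, so no pairing correction applies.

-5960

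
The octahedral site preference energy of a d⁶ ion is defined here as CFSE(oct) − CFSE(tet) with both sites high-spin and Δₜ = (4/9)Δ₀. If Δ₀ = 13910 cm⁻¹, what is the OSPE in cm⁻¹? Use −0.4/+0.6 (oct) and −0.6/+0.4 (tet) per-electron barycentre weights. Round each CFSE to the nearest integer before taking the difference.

Octahedral high-spin t₂g⁴ eg²: CFSE = -0.4 × 13910 = -5564 cm⁻¹.
In a tetrahedral site the filling is e³ t₂³: CFSE(tet) = -0.6Δₜ = -0.6 × (4/9)(13910) = -3709 cm⁻¹.
OSPE = -5564 − (-3709) = -1855 cm⁻¹.

-1855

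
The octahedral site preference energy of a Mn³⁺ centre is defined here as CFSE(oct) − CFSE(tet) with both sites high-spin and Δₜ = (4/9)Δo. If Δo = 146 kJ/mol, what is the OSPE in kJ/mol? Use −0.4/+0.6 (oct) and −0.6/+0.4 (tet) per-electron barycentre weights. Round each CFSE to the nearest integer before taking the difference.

-62

Mn is in group 7, so Mn³⁺ is d⁴ (7 − 3 = 4).
Octahedral (high-spin): t₂g³ eg¹, CFSE = 3(−0.4) + 1(+0.6) = -0.6Δo = -0.6 × 146 = -88 kJ/mol.
In a tetrahedral site the filling is e² t₂²: CFSE(tet) = -0.4Δₜ = -0.4 × (4/9)(146) = -26 kJ/mol.
Subtracting, OSPE = -88 − (-26) = -62 kJ/mol.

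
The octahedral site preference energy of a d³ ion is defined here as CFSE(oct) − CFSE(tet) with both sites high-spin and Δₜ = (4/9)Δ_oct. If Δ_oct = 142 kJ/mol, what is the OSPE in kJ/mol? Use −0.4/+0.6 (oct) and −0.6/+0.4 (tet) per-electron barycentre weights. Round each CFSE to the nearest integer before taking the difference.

-120

Octahedral high-spin t2g^3 e_g^0: CFSE = -1.2 × 142 = -170 kJ/mol.
In a tetrahedral site the filling is e^2 t2^1: CFSE(tet) = -0.8Δₜ = -0.8 × (4/9)(142) = -50 kJ/mol.
OSPE = -170 − (-50) = -120 kJ/mol.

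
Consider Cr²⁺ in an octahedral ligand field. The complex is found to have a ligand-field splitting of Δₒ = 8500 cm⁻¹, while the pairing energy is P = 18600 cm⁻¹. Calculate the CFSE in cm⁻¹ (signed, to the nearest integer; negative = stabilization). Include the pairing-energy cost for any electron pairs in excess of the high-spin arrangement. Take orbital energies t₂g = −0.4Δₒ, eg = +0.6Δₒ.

Cr is in group 6, so Cr²⁺ is d⁴ (6 − 2 = 4).
Δₒ < P, so pairing is avoided: the ground state is high-spin.
That gives t₂g³ eg¹.
Orbital CFSE = -0.6Δₒ = -0.6 × 8500 = -5100 cm⁻¹.
High-spin has no excess pairs, so no pairing correction applies.

-5100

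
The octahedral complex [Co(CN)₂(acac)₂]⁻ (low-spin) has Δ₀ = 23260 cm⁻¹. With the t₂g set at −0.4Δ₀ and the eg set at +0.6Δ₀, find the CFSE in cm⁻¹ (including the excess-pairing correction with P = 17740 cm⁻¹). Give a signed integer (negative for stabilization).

Ligand charges: 2×(-1) from CN⁻ and 2×(-1) from acac⁻ sum to -4; with overall charge -1, Co is +3.
Co sits in group 9; removing 3 electrons leaves Co³⁺ with 9 − 3 = 6 d electrons.
Configuration: t₂g⁶ eg⁰.
CFSE(orbital) = 6×(-0.4Δ₀) + 0×(0.6Δ₀) = -2.4Δ₀; with Δ₀ = 23260 cm⁻¹ that is -55824 cm⁻¹.
High-spin d⁶ would be t₂g⁴ eg² with 1 pair; low-spin has 3, so 2 excess pairs cost +2P = +35480 cm⁻¹.
Overall CFSE = -55824 + 35480 = -20344 cm⁻¹.

-20344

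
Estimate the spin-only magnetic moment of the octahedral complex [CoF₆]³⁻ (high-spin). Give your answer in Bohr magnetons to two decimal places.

4.90 Bohr magnetons

Each F⁻ contributes -1; 6 × (-1) = -6. With overall charge -3, Co is in the +3 oxidation state.
Co sits in group 9; removing 3 electrons leaves Co³⁺ with 9 − 3 = 6 d electrons.
Configuration: t2g^4 e_g^2 → 4 unpaired electrons.
μ(spin-only) = √[4(4+2)] = √24 ≈ 4.90 Bohr magnetons.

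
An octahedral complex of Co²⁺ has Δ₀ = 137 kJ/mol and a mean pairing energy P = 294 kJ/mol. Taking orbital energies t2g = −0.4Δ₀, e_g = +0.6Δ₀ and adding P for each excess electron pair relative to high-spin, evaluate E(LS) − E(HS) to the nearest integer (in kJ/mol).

Group 9 minus oxidation state +2 gives a d⁷ configuration for Co²⁺.
In the high-spin limit (t2g^5 e_g^2) the orbital term is -0.8Δ₀ = -110 kJ/mol, with no excess pairing.
For low-spin the configuration is t2g^6 e_g^1: orbital energy -1.8 × 137 = -247 kJ/mol, and 1 additional pair relative to high-spin adds 294 kJ/mol, giving 47 kJ/mol.
The difference is 47 − (-110) = 157 kJ/mol, so high-spin lies lower.

157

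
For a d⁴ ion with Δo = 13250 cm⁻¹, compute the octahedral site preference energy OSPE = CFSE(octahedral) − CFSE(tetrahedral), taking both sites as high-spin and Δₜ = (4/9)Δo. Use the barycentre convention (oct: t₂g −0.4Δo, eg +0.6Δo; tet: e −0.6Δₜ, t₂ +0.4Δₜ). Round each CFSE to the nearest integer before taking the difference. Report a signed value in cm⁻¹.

-5594

Octahedral high-spin t2g^3 e_g^1: CFSE = -0.6 × 13250 = -7950 cm⁻¹.
In a tetrahedral site the filling is e^2 t2^2: CFSE(tet) = -0.4Δₜ = -0.4 × (4/9)(13250) = -2356 cm⁻¹.
OSPE = -7950 − (-2356) = -5594 cm⁻¹.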